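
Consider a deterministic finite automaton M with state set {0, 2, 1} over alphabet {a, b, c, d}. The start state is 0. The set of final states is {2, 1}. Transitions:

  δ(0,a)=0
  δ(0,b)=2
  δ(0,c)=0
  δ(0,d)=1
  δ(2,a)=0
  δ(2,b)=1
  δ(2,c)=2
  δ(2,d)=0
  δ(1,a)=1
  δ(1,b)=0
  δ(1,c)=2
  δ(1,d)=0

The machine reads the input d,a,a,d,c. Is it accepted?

No

0 → 1 → 1 → 1 → 0 → 0
End state 0 is not accepting.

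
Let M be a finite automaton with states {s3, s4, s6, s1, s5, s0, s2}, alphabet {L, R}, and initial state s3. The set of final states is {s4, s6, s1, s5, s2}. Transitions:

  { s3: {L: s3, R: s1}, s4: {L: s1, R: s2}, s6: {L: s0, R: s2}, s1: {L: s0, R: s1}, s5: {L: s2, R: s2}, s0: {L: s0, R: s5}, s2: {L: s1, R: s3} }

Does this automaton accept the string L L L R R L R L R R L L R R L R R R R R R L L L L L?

No

start at s3
read 'L': s3 → s3
read 'L': s3 → s3
read 'L': s3 → s3
read 'R': s3 → s1
read 'R': s1 → s1
read 'L': s1 → s0
read 'R': s0 → s5
read 'L': s5 → s2
read 'R': s2 → s3
read 'R': s3 → s1
read 'L': s1 → s0
read 'L': s0 → s0
read 'R': s0 → s5
read 'R': s5 → s2
read 'L': s2 → s1
read 'R': s1 → s1
read 'R': s1 → s1
read 'R': s1 → s1
read 'R': s1 → s1
read 'R': s1 → s1
read 'R': s1 → s1
read 'L': s1 → s0
read 'L': s0 → s0
read 'L': s0 → s0
read 'L': s0 → s0
read 'L': s0 → s0
End state s0 is not accepting.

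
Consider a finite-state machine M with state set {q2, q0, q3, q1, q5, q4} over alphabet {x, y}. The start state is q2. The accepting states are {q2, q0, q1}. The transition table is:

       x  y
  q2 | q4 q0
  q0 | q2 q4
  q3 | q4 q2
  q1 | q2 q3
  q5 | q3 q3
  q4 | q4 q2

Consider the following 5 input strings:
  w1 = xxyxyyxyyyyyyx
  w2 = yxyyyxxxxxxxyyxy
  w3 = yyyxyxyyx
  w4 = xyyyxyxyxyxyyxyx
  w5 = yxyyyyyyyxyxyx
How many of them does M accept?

w1: q2 → q4 → q4 → q2 → q4 → q2 → q0 → q2 → q0 → q4 → q2 → q0 → q4 → q2 → q4  → end q4, rejected
w2: q2 → q0 → q2 → q0 → q4 → q2 → q4 → q4 → q4 → q4 → q4 → q4 → q4 → q2 → q0 → q2 → q0  → end q0, accepted
w3: q2 → q0 → q4 → q2 → q4 → q2 → q4 → q2 → q0 → q2  → end q2, accepted
w4: q2 → q4 → q2 → q0 → q4 → q4 → q2 → q4 → q2 → q4 → q2 → q4 → q2 → q0 → q2 → q0 → q2  → end q2, accepted
w5: q2 → q0 → q2 → q0 → q4 → q2 → q0 → q4 → q2 → q0 → q2 → q0 → q2 → q0 → q2  → end q2, accepted

4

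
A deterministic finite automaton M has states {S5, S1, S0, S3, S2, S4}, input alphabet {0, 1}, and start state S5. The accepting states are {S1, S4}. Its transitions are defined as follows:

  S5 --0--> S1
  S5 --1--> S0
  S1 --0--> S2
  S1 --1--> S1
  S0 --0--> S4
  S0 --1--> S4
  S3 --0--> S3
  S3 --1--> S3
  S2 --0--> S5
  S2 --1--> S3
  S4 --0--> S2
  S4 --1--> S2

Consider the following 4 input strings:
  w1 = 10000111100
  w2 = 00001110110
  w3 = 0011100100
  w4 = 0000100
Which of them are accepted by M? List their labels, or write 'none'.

none

w1: Trace: S5 -1-> S0 -0-> S4 -0-> S2 -0-> S5 -0-> S1 -1-> S1 -1-> S1 -1-> S1 -1-> S1 -0-> S2 -0-> S5  → end S5, rejected
w2: Trace: S5 -0-> S1 -0-> S2 -0-> S5 -0-> S1 -1-> S1 -1-> S1 -1-> S1 -0-> S2 -1-> S3 -1-> S3 -0-> S3  → end S3, rejected
w3: Trace: S5 -0-> S1 -0-> S2 -1-> S3 -1-> S3 -1-> S3 -0-> S3 -0-> S3 -1-> S3 -0-> S3 -0-> S3  → end S3, rejected
w4: Trace: S5 -0-> S1 -0-> S2 -0-> S5 -0-> S1 -1-> S1 -0-> S2 -0-> S5  → end S5, rejected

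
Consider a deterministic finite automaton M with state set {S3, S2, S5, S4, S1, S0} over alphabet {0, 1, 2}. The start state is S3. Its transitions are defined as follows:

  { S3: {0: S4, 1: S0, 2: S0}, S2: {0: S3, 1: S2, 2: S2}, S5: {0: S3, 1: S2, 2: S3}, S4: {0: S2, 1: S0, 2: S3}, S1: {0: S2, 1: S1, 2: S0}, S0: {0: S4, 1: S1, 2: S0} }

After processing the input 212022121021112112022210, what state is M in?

S3 → S0 → S1 → S0 → S4 → S3 → S0 → S1 → S0 → S1 → S2 → S2 → S2 → S2 → S2 → S2 → S2 → S2 → S2 → S3 → S0 → S0 → S0 → S1 → S2

S2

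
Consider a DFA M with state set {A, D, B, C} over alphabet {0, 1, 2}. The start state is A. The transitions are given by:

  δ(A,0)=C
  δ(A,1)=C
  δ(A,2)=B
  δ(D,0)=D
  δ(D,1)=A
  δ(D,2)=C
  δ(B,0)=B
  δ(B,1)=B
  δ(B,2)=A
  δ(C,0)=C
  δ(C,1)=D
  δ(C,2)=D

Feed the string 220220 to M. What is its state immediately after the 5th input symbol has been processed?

C

start at A
read '2': A → B
read '2': B → A
read '0': A → C
read '2': C → D
read '2': D → C
After 5 symbols: C.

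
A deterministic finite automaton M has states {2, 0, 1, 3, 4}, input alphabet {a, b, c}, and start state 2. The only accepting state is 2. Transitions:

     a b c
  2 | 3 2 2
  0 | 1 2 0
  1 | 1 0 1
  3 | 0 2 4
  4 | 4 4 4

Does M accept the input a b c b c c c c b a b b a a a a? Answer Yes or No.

2 → 3 → 2 → 2 → 2 → 2 → 2 → 2 → 2 → 2 → 3 → 2 → 2 → 3 → 0 → 1 → 1
End state 1 is not accepting.

No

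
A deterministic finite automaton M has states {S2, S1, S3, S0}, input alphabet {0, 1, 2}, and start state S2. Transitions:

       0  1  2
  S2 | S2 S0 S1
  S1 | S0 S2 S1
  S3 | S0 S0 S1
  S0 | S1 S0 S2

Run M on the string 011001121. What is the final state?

S2 → S2 → S0 → S0 → S1 → S0 → S0 → S0 → S2 → S0

S0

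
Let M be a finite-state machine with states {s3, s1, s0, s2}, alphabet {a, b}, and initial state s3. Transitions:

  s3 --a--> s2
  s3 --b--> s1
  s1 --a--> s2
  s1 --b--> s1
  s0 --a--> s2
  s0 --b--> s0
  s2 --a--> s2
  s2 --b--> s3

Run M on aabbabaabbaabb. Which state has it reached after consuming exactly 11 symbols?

s3 → s2 → s2 → s3 → s1 → s2 → s3 → s2 → s2 → s3 → s1 → s2
After 11 symbols: s2.

s2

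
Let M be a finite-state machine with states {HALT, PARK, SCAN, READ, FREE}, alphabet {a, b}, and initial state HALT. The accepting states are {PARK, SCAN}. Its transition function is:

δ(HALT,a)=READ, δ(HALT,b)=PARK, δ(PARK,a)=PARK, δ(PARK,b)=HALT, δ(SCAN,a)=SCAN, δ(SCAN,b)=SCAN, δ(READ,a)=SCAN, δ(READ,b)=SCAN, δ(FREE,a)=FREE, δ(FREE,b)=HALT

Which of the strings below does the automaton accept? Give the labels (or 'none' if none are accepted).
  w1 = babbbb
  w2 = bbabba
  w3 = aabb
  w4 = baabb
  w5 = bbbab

w1, w2, w3, w4

w1: Trace: HALT -b-> PARK -a-> PARK -b-> HALT -b-> PARK -b-> HALT -b-> PARK  → end PARK, accepted
w2: Trace: HALT -b-> PARK -b-> HALT -a-> READ -b-> SCAN -b-> SCAN -a-> SCAN  → end SCAN, accepted
w3: Trace: HALT -a-> READ -a-> SCAN -b-> SCAN -b-> SCAN  → end SCAN, accepted
w4: Trace: HALT -b-> PARK -a-> PARK -a-> PARK -b-> HALT -b-> PARK  → end PARK, accepted
w5: Trace: HALT -b-> PARK -b-> HALT -b-> PARK -a-> PARK -b-> HALT  → end HALT, rejected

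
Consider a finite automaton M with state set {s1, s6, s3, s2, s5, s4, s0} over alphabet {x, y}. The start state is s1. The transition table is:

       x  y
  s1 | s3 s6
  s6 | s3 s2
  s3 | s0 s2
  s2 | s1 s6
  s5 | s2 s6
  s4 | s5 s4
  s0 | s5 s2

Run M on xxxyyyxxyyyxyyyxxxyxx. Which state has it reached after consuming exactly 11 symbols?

start at s1
read 'x': s1 → s3
read 'x': s3 → s0
read 'x': s0 → s5
read 'y': s5 → s6
read 'y': s6 → s2
read 'y': s2 → s6
read 'x': s6 → s3
read 'x': s3 → s0
read 'y': s0 → s2
read 'y': s2 → s6
read 'y': s6 → s2
After 11 symbols: s2.

s2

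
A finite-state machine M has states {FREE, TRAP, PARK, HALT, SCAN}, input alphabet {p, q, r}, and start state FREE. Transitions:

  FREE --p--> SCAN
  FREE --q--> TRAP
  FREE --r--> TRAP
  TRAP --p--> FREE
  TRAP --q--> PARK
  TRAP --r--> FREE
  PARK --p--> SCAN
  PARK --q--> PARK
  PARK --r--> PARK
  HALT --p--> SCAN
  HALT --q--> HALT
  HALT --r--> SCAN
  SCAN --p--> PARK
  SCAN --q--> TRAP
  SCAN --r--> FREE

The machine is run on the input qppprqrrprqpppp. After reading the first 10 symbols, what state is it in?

FREE → TRAP → FREE → SCAN → PARK → PARK → PARK → PARK → PARK → SCAN → FREE
After 10 symbols: FREE.

FREE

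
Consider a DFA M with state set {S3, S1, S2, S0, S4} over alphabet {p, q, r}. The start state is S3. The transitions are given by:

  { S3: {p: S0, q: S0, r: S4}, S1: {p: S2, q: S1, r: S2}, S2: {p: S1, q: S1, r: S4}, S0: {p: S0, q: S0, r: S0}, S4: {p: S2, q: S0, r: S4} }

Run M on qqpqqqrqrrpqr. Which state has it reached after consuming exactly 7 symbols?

S0

start at S3
read 'q': S3 → S0
read 'q': S0 → S0
read 'p': S0 → S0
read 'q': S0 → S0
read 'q': S0 → S0
read 'q': S0 → S0
read 'r': S0 → S0
After 7 symbols: S0.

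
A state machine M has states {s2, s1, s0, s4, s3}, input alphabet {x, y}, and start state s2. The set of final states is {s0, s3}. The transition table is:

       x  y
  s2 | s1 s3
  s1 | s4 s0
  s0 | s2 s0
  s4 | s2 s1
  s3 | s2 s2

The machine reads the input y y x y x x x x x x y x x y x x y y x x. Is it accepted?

start at s2
read 'y': s2 → s3
read 'y': s3 → s2
read 'x': s2 → s1
read 'y': s1 → s0
read 'x': s0 → s2
read 'x': s2 → s1
read 'x': s1 → s4
read 'x': s4 → s2
read 'x': s2 → s1
read 'x': s1 → s4
read 'y': s4 → s1
read 'x': s1 → s4
read 'x': s4 → s2
read 'y': s2 → s3
read 'x': s3 → s2
read 'x': s2 → s1
read 'y': s1 → s0
read 'y': s0 → s0
read 'x': s0 → s2
read 'x': s2 → s1
End state s1 is not accepting.

No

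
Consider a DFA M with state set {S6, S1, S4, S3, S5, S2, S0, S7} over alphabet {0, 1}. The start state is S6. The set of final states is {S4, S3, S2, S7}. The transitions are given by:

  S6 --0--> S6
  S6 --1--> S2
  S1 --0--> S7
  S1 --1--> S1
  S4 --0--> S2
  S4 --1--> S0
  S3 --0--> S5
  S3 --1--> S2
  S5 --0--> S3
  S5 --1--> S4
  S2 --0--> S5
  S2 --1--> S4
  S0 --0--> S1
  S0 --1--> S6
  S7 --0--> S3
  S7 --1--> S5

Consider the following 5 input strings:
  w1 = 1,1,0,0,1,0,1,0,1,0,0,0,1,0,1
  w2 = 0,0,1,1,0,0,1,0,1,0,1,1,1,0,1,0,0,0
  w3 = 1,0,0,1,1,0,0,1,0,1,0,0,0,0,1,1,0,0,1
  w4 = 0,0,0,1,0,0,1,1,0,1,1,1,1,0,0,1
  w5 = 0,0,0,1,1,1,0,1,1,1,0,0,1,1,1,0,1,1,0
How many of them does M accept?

3

w1: Trace: S6 -1-> S2 -1-> S4 -0-> S2 -0-> S5 -1-> S4 -0-> S2 -1-> S4 -0-> S2 -1-> S4 -0-> S2 -0-> S5 -0-> S3 -1-> S2 -0-> S5 -1-> S4  → end S4, accepted
w2: Trace: S6 -0-> S6 -0-> S6 -1-> S2 -1-> S4 -0-> S2 -0-> S5 -1-> S4 -0-> S2 -1-> S4 -0-> S2 -1-> S4 -1-> S0 -1-> S6 -0-> S6 -1-> S2 -0-> S5 -0-> S3 -0-> S5  → end S5, rejected
w3: Trace: S6 -1-> S2 -0-> S5 -0-> S3 -1-> S2 -1-> S4 -0-> S2 -0-> S5 -1-> S4 -0-> S2 -1-> S4 -0-> S2 -0-> S5 -0-> S3 -0-> S5 -1-> S4 -1-> S0 -0-> S1 -0-> S7 -1-> S5  → end S5, rejected
w4: Trace: S6 -0-> S6 -0-> S6 -0-> S6 -1-> S2 -0-> S5 -0-> S3 -1-> S2 -1-> S4 -0-> S2 -1-> S4 -1-> S0 -1-> S6 -1-> S2 -0-> S5 -0-> S3 -1-> S2  → end S2, accepted
w5: Trace: S6 -0-> S6 -0-> S6 -0-> S6 -1-> S2 -1-> S4 -1-> S0 -0-> S1 -1-> S1 -1-> S1 -1-> S1 -0-> S7 -0-> S3 -1-> S2 -1-> S4 -1-> S0 -0-> S1 -1-> S1 -1-> S1 -0-> S7  → end S7, accepted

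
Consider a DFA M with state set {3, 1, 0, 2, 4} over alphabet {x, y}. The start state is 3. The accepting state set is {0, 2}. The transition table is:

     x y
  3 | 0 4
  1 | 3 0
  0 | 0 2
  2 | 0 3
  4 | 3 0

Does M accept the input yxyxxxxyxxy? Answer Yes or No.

3 → 4 → 3 → 4 → 3 → 0 → 0 → 0 → 2 → 0 → 0 → 2
End state 2 is accepting.

Yes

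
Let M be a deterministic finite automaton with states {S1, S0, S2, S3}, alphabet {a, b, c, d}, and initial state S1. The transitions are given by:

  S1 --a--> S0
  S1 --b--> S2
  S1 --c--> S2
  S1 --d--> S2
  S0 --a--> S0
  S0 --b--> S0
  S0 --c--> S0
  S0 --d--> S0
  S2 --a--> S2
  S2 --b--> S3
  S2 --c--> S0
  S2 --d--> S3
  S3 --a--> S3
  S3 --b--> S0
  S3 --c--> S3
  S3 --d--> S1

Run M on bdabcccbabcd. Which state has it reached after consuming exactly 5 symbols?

S0

S1 → S2 → S3 → S3 → S0 → S0
After 5 symbols: S0.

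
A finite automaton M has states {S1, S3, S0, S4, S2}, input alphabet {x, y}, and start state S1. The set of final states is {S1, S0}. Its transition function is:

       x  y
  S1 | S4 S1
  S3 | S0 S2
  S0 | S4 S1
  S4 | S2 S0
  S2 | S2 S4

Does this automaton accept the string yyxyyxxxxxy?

No

S1 → S1 → S1 → S4 → S0 → S1 → S4 → S2 → S2 → S2 → S2 → S4
End state S4 is not accepting.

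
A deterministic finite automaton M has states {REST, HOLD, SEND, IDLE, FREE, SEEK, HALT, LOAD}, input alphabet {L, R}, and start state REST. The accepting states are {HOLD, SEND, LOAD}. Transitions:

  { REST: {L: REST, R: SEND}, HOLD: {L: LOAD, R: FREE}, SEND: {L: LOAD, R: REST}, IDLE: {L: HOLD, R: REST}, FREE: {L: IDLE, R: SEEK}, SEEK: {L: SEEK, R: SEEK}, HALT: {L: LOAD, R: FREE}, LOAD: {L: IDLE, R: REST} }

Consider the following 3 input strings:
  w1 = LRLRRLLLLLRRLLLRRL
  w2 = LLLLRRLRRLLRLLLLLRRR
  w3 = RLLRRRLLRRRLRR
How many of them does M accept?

1

w1: Trace: REST -L-> REST -R-> SEND -L-> LOAD -R-> REST -R-> SEND -L-> LOAD -L-> IDLE -L-> HOLD -L-> LOAD -L-> IDLE -R-> REST -R-> SEND -L-> LOAD -L-> IDLE -L-> HOLD -R-> FREE -R-> SEEK -L-> SEEK  → end SEEK, rejected
w2: Trace: REST -L-> REST -L-> REST -L-> REST -L-> REST -R-> SEND -R-> REST -L-> REST -R-> SEND -R-> REST -L-> REST -L-> REST -R-> SEND -L-> LOAD -L-> IDLE -L-> HOLD -L-> LOAD -L-> IDLE -R-> REST -R-> SEND -R-> REST  → end REST, rejected
w3: Trace: REST -R-> SEND -L-> LOAD -L-> IDLE -R-> REST -R-> SEND -R-> REST -L-> REST -L-> REST -R-> SEND -R-> REST -R-> SEND -L-> LOAD -R-> REST -R-> SEND  → end SEND, accepted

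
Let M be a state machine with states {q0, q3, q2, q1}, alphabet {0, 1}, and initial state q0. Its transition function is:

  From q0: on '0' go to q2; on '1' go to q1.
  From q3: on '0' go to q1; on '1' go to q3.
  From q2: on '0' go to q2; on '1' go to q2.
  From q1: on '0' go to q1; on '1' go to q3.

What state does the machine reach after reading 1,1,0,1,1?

q3

start at q0
read '1': q0 → q1
read '1': q1 → q3
read '0': q3 → q1
read '1': q1 → q3
read '1': q3 → q3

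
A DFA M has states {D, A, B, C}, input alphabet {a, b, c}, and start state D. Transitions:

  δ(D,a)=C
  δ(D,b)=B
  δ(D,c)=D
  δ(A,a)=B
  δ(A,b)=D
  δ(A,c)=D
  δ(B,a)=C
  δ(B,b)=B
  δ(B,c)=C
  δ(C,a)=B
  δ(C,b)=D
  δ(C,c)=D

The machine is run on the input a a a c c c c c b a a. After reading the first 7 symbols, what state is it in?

D

Trace: D -a-> C -a-> B -a-> C -c-> D -c-> D -c-> D -c-> D
After 7 symbols: D.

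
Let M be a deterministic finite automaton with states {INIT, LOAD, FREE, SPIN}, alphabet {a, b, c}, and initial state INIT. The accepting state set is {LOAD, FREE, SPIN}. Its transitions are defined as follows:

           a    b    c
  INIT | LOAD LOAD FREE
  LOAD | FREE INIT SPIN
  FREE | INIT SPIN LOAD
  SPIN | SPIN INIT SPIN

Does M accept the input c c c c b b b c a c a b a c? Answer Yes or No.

start at INIT
read 'c': INIT → FREE
read 'c': FREE → LOAD
read 'c': LOAD → SPIN
read 'c': SPIN → SPIN
read 'b': SPIN → INIT
read 'b': INIT → LOAD
read 'b': LOAD → INIT
read 'c': INIT → FREE
read 'a': FREE → INIT
read 'c': INIT → FREE
read 'a': FREE → INIT
read 'b': INIT → LOAD
read 'a': LOAD → FREE
read 'c': FREE → LOAD
End state LOAD is accepting.

Yes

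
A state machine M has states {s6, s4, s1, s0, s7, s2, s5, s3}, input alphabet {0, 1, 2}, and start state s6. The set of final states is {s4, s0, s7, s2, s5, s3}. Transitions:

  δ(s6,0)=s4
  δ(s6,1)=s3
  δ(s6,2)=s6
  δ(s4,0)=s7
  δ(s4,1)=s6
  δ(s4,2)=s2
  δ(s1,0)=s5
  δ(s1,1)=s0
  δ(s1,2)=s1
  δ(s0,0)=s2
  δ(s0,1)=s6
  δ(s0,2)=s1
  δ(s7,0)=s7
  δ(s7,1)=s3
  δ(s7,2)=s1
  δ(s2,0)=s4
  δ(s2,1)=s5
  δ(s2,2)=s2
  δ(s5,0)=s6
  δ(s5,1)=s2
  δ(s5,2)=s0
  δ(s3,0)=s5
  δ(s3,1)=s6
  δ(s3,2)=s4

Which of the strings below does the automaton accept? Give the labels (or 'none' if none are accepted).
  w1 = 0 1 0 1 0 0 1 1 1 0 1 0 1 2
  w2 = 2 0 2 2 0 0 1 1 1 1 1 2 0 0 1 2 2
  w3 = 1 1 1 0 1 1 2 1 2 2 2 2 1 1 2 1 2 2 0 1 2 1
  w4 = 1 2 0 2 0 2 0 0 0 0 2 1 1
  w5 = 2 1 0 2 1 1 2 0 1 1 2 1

w2, w3, w5

w1:
  start at s6
  read '0': s6 → s4
  read '1': s4 → s6
  read '0': s6 → s4
  read '1': s4 → s6
  read '0': s6 → s4
  read '0': s4 → s7
  read '1': s7 → s3
  read '1': s3 → s6
  read '1': s6 → s3
  read '0': s3 → s5
  read '1': s5 → s2
  read '0': s2 → s4
  read '1': s4 → s6
  read '2': s6 → s6
  end s6, rejected
w2:
  start at s6
  read '2': s6 → s6
  read '0': s6 → s4
  read '2': s4 → s2
  read '2': s2 → s2
  read '0': s2 → s4
  read '0': s4 → s7
  read '1': s7 → s3
  read '1': s3 → s6
  read '1': s6 → s3
  read '1': s3 → s6
  read '1': s6 → s3
  read '2': s3 → s4
  read '0': s4 → s7
  read '0': s7 → s7
  read '1': s7 → s3
  read '2': s3 → s4
  read '2': s4 → s2
  end s2, accepted
w3:
  start at s6
  read '1': s6 → s3
  read '1': s3 → s6
  read '1': s6 → s3
  read '0': s3 → s5
  read '1': s5 → s2
  read '1': s2 → s5
  read '2': s5 → s0
  read '1': s0 → s6
  read '2': s6 → s6
  read '2': s6 → s6
  read '2': s6 → s6
  read '2': s6 → s6
  read '1': s6 → s3
  read '1': s3 → s6
  read '2': s6 → s6
  read '1': s6 → s3
  read '2': s3 → s4
  read '2': s4 → s2
  read '0': s2 → s4
  read '1': s4 → s6
  read '2': s6 → s6
  read '1': s6 → s3
  end s3, accepted
w4:
  start at s6
  read '1': s6 → s3
  read '2': s3 → s4
  read '0': s4 → s7
  read '2': s7 → s1
  read '0': s1 → s5
  read '2': s5 → s0
  read '0': s0 → s2
  read '0': s2 → s4
  read '0': s4 → s7
  read '0': s7 → s7
  read '2': s7 → s1
  read '1': s1 → s0
  read '1': s0 → s6
  end s6, rejected
w5:
  start at s6
  read '2': s6 → s6
  read '1': s6 → s3
  read '0': s3 → s5
  read '2': s5 → s0
  read '1': s0 → s6
  read '1': s6 → s3
  read '2': s3 → s4
  read '0': s4 → s7
  read '1': s7 → s3
  read '1': s3 → s6
  read '2': s6 → s6
  read '1': s6 → s3
  end s3, accepted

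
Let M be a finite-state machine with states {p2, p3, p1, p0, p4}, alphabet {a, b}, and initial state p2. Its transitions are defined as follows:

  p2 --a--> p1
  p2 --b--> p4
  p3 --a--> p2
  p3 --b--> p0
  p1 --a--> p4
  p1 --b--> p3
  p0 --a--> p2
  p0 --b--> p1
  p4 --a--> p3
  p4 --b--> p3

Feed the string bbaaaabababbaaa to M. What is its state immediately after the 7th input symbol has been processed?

p2 → p4 → p3 → p2 → p1 → p4 → p3 → p0
After 7 symbols: p0.

p0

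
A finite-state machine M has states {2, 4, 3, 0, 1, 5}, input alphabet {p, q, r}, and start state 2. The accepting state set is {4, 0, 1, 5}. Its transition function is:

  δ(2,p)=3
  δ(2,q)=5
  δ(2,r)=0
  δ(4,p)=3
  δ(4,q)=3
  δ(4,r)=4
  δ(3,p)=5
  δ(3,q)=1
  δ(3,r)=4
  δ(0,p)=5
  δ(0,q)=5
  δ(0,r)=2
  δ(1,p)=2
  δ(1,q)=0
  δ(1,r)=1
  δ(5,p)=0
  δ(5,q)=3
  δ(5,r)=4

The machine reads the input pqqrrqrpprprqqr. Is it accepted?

Yes

2 → 3 → 1 → 0 → 2 → 0 → 5 → 4 → 3 → 5 → 4 → 3 → 4 → 3 → 1 → 1
End state 1 is accepting.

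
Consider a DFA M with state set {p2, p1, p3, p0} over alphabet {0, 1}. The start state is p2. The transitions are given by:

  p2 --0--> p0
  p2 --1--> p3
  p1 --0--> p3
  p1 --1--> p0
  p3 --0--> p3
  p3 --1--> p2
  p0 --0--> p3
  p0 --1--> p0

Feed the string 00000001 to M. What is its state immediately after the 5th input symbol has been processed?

p3

start at p2
read '0': p2 → p0
read '0': p0 → p3
read '0': p3 → p3
read '0': p3 → p3
read '0': p3 → p3
After 5 symbols: p3.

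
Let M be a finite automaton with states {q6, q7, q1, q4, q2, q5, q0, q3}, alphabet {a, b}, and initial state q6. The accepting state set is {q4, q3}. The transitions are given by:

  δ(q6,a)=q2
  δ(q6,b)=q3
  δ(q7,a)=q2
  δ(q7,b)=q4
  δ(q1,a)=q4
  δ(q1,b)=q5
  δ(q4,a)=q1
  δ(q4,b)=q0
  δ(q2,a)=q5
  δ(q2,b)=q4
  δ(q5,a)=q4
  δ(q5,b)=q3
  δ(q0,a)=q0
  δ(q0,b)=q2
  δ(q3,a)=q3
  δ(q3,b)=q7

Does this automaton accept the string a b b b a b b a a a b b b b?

start at q6
read 'a': q6 → q2
read 'b': q2 → q4
read 'b': q4 → q0
read 'b': q0 → q2
read 'a': q2 → q5
read 'b': q5 → q3
read 'b': q3 → q7
read 'a': q7 → q2
read 'a': q2 → q5
read 'a': q5 → q4
read 'b': q4 → q0
read 'b': q0 → q2
read 'b': q2 → q4
read 'b': q4 → q0
End state q0 is not accepting.

No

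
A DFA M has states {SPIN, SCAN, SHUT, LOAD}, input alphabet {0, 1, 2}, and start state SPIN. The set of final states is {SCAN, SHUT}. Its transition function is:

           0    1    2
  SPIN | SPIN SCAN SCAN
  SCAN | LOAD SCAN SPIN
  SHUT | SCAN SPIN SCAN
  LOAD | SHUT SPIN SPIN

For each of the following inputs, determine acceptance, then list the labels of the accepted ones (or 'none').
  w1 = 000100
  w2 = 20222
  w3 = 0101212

w1:
  start at SPIN
  read '0': SPIN → SPIN
  read '0': SPIN → SPIN
  read '0': SPIN → SPIN
  read '1': SPIN → SCAN
  read '0': SCAN → LOAD
  read '0': LOAD → SHUT
  end SHUT, accepted
w2:
  start at SPIN
  read '2': SPIN → SCAN
  read '0': SCAN → LOAD
  read '2': LOAD → SPIN
  read '2': SPIN → SCAN
  read '2': SCAN → SPIN
  end SPIN, rejected
w3:
  start at SPIN
  read '0': SPIN → SPIN
  read '1': SPIN → SCAN
  read '0': SCAN → LOAD
  read '1': LOAD → SPIN
  read '2': SPIN → SCAN
  read '1': SCAN → SCAN
  read '2': SCAN → SPIN
  end SPIN, rejected

w1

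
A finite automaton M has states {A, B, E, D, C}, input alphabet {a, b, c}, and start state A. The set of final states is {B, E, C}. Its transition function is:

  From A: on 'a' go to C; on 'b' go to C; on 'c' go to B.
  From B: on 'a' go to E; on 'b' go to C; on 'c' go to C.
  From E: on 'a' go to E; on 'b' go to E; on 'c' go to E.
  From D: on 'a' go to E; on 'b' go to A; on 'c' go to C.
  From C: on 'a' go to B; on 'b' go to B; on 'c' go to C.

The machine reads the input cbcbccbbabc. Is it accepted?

Trace: A -c-> B -b-> C -c-> C -b-> B -c-> C -c-> C -b-> B -b-> C -a-> B -b-> C -c-> C
End state C is accepting.

Yes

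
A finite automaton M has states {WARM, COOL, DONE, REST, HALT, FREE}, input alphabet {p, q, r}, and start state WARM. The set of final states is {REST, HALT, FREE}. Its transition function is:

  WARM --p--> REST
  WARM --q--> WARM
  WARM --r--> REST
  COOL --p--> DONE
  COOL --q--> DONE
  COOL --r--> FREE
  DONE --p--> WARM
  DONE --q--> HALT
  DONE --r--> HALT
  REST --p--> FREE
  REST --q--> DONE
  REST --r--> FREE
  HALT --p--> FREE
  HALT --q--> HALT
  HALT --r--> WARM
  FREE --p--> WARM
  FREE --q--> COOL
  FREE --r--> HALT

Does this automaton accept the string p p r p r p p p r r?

WARM → REST → FREE → HALT → FREE → HALT → FREE → WARM → REST → FREE → HALT
End state HALT is accepting.

Yes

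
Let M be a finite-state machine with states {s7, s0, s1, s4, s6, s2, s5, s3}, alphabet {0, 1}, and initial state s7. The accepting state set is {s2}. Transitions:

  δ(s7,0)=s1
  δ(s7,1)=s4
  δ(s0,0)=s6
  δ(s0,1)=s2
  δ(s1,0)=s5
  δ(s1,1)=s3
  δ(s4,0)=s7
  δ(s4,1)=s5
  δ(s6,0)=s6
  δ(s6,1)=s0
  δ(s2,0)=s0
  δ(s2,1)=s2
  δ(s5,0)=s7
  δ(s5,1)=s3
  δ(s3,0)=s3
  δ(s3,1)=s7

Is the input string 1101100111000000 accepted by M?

No

start at s7
read '1': s7 → s4
read '1': s4 → s5
read '0': s5 → s7
read '1': s7 → s4
read '1': s4 → s5
read '0': s5 → s7
read '0': s7 → s1
read '1': s1 → s3
read '1': s3 → s7
read '1': s7 → s4
read '0': s4 → s7
read '0': s7 → s1
read '0': s1 → s5
read '0': s5 → s7
read '0': s7 → s1
read '0': s1 → s5
End state s5 is not accepting.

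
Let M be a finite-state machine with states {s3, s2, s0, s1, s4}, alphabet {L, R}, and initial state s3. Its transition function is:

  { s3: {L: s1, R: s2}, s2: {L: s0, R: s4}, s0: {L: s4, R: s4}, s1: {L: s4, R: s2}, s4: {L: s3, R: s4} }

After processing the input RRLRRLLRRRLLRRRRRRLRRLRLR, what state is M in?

s4

s3 → s2 → s4 → s3 → s2 → s4 → s3 → s1 → s2 → s4 → s4 → s3 → s1 → s2 → s4 → s4 → s4 → s4 → s4 → s3 → s2 → s4 → s3 → s2 → s0 → s4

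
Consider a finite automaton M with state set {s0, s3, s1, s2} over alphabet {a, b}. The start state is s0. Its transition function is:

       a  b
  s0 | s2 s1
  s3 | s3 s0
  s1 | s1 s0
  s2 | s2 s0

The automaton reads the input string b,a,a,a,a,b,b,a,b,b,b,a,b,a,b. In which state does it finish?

s0

s0 → s1 → s1 → s1 → s1 → s1 → s0 → s1 → s1 → s0 → s1 → s0 → s2 → s0 → s2 → s0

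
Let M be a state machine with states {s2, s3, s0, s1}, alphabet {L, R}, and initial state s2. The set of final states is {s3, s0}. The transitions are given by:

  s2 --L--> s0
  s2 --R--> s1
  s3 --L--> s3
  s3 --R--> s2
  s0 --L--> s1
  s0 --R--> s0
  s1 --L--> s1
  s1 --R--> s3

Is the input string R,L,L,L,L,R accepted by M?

Yes

start at s2
read 'R': s2 → s1
read 'L': s1 → s1
read 'L': s1 → s1
read 'L': s1 → s1
read 'L': s1 → s1
read 'R': s1 → s3
End state s3 is accepting.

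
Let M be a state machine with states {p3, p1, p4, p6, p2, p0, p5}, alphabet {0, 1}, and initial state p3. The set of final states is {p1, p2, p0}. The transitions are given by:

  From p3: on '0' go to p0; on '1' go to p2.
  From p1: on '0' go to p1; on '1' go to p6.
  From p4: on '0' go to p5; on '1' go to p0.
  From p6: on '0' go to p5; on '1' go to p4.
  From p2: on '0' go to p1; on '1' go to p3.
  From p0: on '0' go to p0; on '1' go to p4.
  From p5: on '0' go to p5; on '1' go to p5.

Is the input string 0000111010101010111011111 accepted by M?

No

Trace: p3 -0-> p0 -0-> p0 -0-> p0 -0-> p0 -1-> p4 -1-> p0 -1-> p4 -0-> p5 -1-> p5 -0-> p5 -1-> p5 -0-> p5 -1-> p5 -0-> p5 -1-> p5 -0-> p5 -1-> p5 -1-> p5 -1-> p5 -0-> p5 -1-> p5 -1-> p5 -1-> p5 -1-> p5 -1-> p5
End state p5 is not accepting.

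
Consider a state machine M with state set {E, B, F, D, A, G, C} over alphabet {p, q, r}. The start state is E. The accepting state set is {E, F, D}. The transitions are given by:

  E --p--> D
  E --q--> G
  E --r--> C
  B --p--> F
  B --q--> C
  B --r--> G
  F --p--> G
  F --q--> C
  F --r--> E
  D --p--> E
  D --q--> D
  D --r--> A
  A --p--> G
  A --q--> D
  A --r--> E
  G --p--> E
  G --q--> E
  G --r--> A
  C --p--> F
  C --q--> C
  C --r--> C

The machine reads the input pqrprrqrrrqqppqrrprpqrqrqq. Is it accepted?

Yes

start at E
read 'p': E → D
read 'q': D → D
read 'r': D → A
read 'p': A → G
read 'r': G → A
read 'r': A → E
read 'q': E → G
read 'r': G → A
read 'r': A → E
read 'r': E → C
read 'q': C → C
read 'q': C → C
read 'p': C → F
read 'p': F → G
read 'q': G → E
read 'r': E → C
read 'r': C → C
read 'p': C → F
read 'r': F → E
read 'p': E → D
read 'q': D → D
read 'r': D → A
read 'q': A → D
read 'r': D → A
read 'q': A → D
read 'q': D → D
End state D is accepting.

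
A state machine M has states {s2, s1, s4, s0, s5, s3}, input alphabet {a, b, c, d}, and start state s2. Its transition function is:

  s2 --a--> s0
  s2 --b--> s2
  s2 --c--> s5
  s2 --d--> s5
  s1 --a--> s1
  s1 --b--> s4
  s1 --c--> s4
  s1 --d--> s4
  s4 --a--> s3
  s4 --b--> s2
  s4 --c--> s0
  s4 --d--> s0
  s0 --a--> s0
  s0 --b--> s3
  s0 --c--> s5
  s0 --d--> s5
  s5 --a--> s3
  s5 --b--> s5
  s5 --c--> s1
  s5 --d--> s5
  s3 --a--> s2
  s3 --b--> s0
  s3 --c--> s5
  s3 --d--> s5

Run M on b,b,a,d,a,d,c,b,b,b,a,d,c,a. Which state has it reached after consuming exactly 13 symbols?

start at s2
read 'b': s2 → s2
read 'b': s2 → s2
read 'a': s2 → s0
read 'd': s0 → s5
read 'a': s5 → s3
read 'd': s3 → s5
read 'c': s5 → s1
read 'b': s1 → s4
read 'b': s4 → s2
read 'b': s2 → s2
read 'a': s2 → s0
read 'd': s0 → s5
read 'c': s5 → s1
After 13 symbols: s1.

s1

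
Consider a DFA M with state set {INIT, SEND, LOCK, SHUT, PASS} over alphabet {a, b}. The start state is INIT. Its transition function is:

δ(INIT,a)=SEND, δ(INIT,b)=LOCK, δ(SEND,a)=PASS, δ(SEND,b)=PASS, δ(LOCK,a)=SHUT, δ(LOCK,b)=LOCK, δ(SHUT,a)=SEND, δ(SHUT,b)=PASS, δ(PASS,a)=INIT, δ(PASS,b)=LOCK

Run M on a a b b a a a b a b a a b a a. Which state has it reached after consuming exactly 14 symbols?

start at INIT
read 'a': INIT → SEND
read 'a': SEND → PASS
read 'b': PASS → LOCK
read 'b': LOCK → LOCK
read 'a': LOCK → SHUT
read 'a': SHUT → SEND
read 'a': SEND → PASS
read 'b': PASS → LOCK
read 'a': LOCK → SHUT
read 'b': SHUT → PASS
read 'a': PASS → INIT
read 'a': INIT → SEND
read 'b': SEND → PASS
read 'a': PASS → INIT
After 14 symbols: INIT.

INIT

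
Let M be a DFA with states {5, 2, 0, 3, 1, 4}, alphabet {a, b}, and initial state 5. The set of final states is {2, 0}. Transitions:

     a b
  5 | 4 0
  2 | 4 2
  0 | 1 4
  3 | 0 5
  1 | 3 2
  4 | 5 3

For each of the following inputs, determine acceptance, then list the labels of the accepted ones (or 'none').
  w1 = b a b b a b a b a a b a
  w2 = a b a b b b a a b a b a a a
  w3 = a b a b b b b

w1:
  start at 5
  read 'b': 5 → 0
  read 'a': 0 → 1
  read 'b': 1 → 2
  read 'b': 2 → 2
  read 'a': 2 → 4
  read 'b': 4 → 3
  read 'a': 3 → 0
  read 'b': 0 → 4
  read 'a': 4 → 5
  read 'a': 5 → 4
  read 'b': 4 → 3
  read 'a': 3 → 0
  end 0, accepted
w2:
  start at 5
  read 'a': 5 → 4
  read 'b': 4 → 3
  read 'a': 3 → 0
  read 'b': 0 → 4
  read 'b': 4 → 3
  read 'b': 3 → 5
  read 'a': 5 → 4
  read 'a': 4 → 5
  read 'b': 5 → 0
  read 'a': 0 → 1
  read 'b': 1 → 2
  read 'a': 2 → 4
  read 'a': 4 → 5
  read 'a': 5 → 4
  end 4, rejected
w3:
  start at 5
  read 'a': 5 → 4
  read 'b': 4 → 3
  read 'a': 3 → 0
  read 'b': 0 → 4
  read 'b': 4 → 3
  read 'b': 3 → 5
  read 'b': 5 → 0
  end 0, accepted

w1, w3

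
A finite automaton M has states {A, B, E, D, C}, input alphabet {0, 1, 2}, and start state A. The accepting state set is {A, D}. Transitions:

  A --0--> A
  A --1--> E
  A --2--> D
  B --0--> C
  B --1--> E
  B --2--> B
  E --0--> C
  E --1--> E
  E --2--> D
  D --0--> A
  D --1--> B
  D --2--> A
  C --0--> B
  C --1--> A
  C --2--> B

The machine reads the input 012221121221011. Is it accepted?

No

A → A → E → D → A → D → B → E → D → B → B → B → E → C → A → E
End state E is not accepting.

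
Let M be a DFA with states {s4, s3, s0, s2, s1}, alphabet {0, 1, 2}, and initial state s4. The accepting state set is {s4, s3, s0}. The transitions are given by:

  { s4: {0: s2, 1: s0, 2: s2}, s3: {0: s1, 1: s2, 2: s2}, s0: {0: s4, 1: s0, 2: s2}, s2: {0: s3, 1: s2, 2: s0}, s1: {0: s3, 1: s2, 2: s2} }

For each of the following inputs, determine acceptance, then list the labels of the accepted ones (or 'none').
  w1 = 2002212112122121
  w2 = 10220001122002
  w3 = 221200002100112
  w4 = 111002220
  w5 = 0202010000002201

w3, w4, w5

w1:
  start at s4
  read '2': s4 → s2
  read '0': s2 → s3
  read '0': s3 → s1
  read '2': s1 → s2
  read '2': s2 → s0
  read '1': s0 → s0
  read '2': s0 → s2
  read '1': s2 → s2
  read '1': s2 → s2
  read '2': s2 → s0
  read '1': s0 → s0
  read '2': s0 → s2
  read '2': s2 → s0
  read '1': s0 → s0
  read '2': s0 → s2
  read '1': s2 → s2
  end s2, rejected
w2:
  start at s4
  read '1': s4 → s0
  read '0': s0 → s4
  read '2': s4 → s2
  read '2': s2 → s0
  read '0': s0 → s4
  read '0': s4 → s2
  read '0': s2 → s3
  read '1': s3 → s2
  read '1': s2 → s2
  read '2': s2 → s0
  read '2': s0 → s2
  read '0': s2 → s3
  read '0': s3 → s1
  read '2': s1 → s2
  end s2, rejected
w3:
  start at s4
  read '2': s4 → s2
  read '2': s2 → s0
  read '1': s0 → s0
  read '2': s0 → s2
  read '0': s2 → s3
  read '0': s3 → s1
  read '0': s1 → s3
  read '0': s3 → s1
  read '2': s1 → s2
  read '1': s2 → s2
  read '0': s2 → s3
  read '0': s3 → s1
  read '1': s1 → s2
  read '1': s2 → s2
  read '2': s2 → s0
  end s0, accepted
w4:
  start at s4
  read '1': s4 → s0
  read '1': s0 → s0
  read '1': s0 → s0
  read '0': s0 → s4
  read '0': s4 → s2
  read '2': s2 → s0
  read '2': s0 → s2
  read '2': s2 → s0
  read '0': s0 → s4
  end s4, accepted
w5:
  start at s4
  read '0': s4 → s2
  read '2': s2 → s0
  read '0': s0 → s4
  read '2': s4 → s2
  read '0': s2 → s3
  read '1': s3 → s2
  read '0': s2 → s3
  read '0': s3 → s1
  read '0': s1 → s3
  read '0': s3 → s1
  read '0': s1 → s3
  read '0': s3 → s1
  read '2': s1 → s2
  read '2': s2 → s0
  read '0': s0 → s4
  read '1': s4 → s0
  end s0, accepted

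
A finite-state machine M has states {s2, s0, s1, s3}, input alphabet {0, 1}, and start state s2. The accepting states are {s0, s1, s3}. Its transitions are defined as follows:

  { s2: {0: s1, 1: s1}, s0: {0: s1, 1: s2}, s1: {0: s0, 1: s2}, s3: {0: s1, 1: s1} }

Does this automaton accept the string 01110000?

Yes

Trace: s2 -0-> s1 -1-> s2 -1-> s1 -1-> s2 -0-> s1 -0-> s0 -0-> s1 -0-> s0
End state s0 is accepting.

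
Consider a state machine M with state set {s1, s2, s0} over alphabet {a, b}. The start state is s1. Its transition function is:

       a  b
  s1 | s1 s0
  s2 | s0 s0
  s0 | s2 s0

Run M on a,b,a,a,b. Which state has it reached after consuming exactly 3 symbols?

s2

start at s1
read 'a': s1 → s1
read 'b': s1 → s0
read 'a': s0 → s2
After 3 symbols: s2.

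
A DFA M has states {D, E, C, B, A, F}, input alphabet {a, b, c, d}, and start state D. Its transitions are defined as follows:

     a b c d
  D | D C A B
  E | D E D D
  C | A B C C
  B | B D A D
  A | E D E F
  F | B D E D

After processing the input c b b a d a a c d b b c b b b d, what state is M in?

C

Trace: D -c-> A -b-> D -b-> C -a-> A -d-> F -a-> B -a-> B -c-> A -d-> F -b-> D -b-> C -c-> C -b-> B -b-> D -b-> C -d-> C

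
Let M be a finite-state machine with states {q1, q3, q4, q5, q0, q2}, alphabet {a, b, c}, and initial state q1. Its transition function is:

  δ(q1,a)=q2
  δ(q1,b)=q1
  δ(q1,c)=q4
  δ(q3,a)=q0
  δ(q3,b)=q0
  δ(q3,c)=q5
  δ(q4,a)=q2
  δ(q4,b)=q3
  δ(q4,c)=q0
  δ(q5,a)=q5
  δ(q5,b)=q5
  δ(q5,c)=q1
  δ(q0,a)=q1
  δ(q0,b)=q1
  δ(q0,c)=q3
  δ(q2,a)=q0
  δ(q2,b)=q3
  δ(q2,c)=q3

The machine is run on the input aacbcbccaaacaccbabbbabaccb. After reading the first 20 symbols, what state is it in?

Trace: q1 -a-> q2 -a-> q0 -c-> q3 -b-> q0 -c-> q3 -b-> q0 -c-> q3 -c-> q5 -a-> q5 -a-> q5 -a-> q5 -c-> q1 -a-> q2 -c-> q3 -c-> q5 -b-> q5 -a-> q5 -b-> q5 -b-> q5 -b-> q5
After 20 symbols: q5.

q5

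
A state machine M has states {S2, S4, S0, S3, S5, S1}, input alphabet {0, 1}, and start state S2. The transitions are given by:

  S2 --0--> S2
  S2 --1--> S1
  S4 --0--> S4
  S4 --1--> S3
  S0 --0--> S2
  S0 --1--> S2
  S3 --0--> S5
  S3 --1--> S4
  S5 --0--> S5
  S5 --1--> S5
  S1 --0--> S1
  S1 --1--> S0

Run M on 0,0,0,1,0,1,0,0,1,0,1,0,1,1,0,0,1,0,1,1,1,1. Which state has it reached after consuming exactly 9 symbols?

S1

S2 → S2 → S2 → S2 → S1 → S1 → S0 → S2 → S2 → S1
After 9 symbols: S1.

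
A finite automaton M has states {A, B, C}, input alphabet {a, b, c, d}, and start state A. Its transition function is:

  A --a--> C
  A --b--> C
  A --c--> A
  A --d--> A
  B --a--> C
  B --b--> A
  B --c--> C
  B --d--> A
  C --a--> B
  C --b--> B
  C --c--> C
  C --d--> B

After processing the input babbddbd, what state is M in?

B

A → C → B → A → C → B → A → C → B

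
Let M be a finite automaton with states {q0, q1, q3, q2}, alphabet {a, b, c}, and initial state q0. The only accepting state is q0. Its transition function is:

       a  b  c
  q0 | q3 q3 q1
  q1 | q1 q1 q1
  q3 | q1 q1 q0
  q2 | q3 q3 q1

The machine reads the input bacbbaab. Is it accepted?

No

start at q0
read 'b': q0 → q3
read 'a': q3 → q1
read 'c': q1 → q1
read 'b': q1 → q1
read 'b': q1 → q1
read 'a': q1 → q1
read 'a': q1 → q1
read 'b': q1 → q1
End state q1 is not accepting.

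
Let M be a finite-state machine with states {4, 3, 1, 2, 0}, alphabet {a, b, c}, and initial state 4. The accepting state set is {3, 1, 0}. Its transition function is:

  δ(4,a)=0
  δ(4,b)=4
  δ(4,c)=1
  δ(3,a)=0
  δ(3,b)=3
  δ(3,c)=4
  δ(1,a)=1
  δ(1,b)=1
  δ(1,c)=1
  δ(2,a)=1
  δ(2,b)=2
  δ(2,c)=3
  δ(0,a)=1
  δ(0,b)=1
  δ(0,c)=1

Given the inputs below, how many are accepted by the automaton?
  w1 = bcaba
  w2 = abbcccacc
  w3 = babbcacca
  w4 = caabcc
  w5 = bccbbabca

w1: Trace: 4 -b-> 4 -c-> 1 -a-> 1 -b-> 1 -a-> 1  → end 1, accepted
w2: Trace: 4 -a-> 0 -b-> 1 -b-> 1 -c-> 1 -c-> 1 -c-> 1 -a-> 1 -c-> 1 -c-> 1  → end 1, accepted
w3: Trace: 4 -b-> 4 -a-> 0 -b-> 1 -b-> 1 -c-> 1 -a-> 1 -c-> 1 -c-> 1 -a-> 1  → end 1, accepted
w4: Trace: 4 -c-> 1 -a-> 1 -a-> 1 -b-> 1 -c-> 1 -c-> 1  → end 1, accepted
w5: Trace: 4 -b-> 4 -c-> 1 -c-> 1 -b-> 1 -b-> 1 -a-> 1 -b-> 1 -c-> 1 -a-> 1  → end 1, accepted

5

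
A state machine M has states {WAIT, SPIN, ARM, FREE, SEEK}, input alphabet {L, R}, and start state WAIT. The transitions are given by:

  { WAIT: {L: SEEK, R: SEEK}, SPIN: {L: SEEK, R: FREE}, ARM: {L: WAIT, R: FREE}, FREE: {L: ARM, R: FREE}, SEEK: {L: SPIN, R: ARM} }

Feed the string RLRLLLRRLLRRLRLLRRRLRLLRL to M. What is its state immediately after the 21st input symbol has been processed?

FREE

WAIT → SEEK → SPIN → FREE → ARM → WAIT → SEEK → ARM → FREE → ARM → WAIT → SEEK → ARM → WAIT → SEEK → SPIN → SEEK → ARM → FREE → FREE → ARM → FREE
After 21 symbols: FREE.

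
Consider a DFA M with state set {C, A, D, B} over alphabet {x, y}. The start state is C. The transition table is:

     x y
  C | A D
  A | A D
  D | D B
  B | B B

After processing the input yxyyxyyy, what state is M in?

B

Trace: C -y-> D -x-> D -y-> B -y-> B -x-> B -y-> B -y-> B -y-> B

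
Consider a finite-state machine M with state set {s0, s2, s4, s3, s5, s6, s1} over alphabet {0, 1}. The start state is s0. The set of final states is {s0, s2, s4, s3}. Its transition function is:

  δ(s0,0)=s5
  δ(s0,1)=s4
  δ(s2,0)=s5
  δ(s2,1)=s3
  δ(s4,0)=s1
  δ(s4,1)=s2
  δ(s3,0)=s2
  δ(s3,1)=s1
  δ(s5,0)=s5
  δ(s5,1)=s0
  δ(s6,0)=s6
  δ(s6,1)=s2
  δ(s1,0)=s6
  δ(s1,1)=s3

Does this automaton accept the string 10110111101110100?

s0 → s4 → s1 → s3 → s1 → s6 → s2 → s3 → s1 → s3 → s2 → s3 → s1 → s3 → s2 → s3 → s2 → s5
End state s5 is not accepting.

No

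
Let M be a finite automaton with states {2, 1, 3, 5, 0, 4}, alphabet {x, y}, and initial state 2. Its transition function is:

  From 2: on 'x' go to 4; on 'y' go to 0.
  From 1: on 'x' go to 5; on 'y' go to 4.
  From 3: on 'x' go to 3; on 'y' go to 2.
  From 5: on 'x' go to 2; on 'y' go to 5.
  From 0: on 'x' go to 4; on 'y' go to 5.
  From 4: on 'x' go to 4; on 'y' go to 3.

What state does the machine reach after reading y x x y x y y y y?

5

2 → 0 → 4 → 4 → 3 → 3 → 2 → 0 → 5 → 5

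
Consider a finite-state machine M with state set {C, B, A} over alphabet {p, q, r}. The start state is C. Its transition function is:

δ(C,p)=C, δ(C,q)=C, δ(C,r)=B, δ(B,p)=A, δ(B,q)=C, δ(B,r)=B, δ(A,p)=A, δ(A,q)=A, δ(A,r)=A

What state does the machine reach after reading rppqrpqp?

A

start at C
read 'r': C → B
read 'p': B → A
read 'p': A → A
read 'q': A → A
read 'r': A → A
read 'p': A → A
read 'q': A → A
read 'p': A → A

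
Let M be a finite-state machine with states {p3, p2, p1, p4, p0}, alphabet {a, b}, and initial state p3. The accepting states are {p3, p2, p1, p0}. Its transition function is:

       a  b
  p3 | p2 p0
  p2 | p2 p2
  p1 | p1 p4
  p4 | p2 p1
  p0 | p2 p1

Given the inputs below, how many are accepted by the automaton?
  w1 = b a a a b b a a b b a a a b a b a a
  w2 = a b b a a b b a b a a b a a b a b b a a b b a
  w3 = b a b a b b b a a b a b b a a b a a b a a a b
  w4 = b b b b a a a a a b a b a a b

w1:
  start at p3
  read 'b': p3 → p0
  read 'a': p0 → p2
  read 'a': p2 → p2
  read 'a': p2 → p2
  read 'b': p2 → p2
  read 'b': p2 → p2
  read 'a': p2 → p2
  read 'a': p2 → p2
  read 'b': p2 → p2
  read 'b': p2 → p2
  read 'a': p2 → p2
  read 'a': p2 → p2
  read 'a': p2 → p2
  read 'b': p2 → p2
  read 'a': p2 → p2
  read 'b': p2 → p2
  read 'a': p2 → p2
  read 'a': p2 → p2
  end p2, accepted
w2:
  start at p3
  read 'a': p3 → p2
  read 'b': p2 → p2
  read 'b': p2 → p2
  read 'a': p2 → p2
  read 'a': p2 → p2
  read 'b': p2 → p2
  read 'b': p2 → p2
  read 'a': p2 → p2
  read 'b': p2 → p2
  read 'a': p2 → p2
  read 'a': p2 → p2
  read 'b': p2 → p2
  read 'a': p2 → p2
  read 'a': p2 → p2
  read 'b': p2 → p2
  read 'a': p2 → p2
  read 'b': p2 → p2
  read 'b': p2 → p2
  read 'a': p2 → p2
  read 'a': p2 → p2
  read 'b': p2 → p2
  read 'b': p2 → p2
  read 'a': p2 → p2
  end p2, accepted
w3:
  start at p3
  read 'b': p3 → p0
  read 'a': p0 → p2
  read 'b': p2 → p2
  read 'a': p2 → p2
  read 'b': p2 → p2
  read 'b': p2 → p2
  read 'b': p2 → p2
  read 'a': p2 → p2
  read 'a': p2 → p2
  read 'b': p2 → p2
  read 'a': p2 → p2
  read 'b': p2 → p2
  read 'b': p2 → p2
  read 'a': p2 → p2
  read 'a': p2 → p2
  read 'b': p2 → p2
  read 'a': p2 → p2
  read 'a': p2 → p2
  read 'b': p2 → p2
  read 'a': p2 → p2
  read 'a': p2 → p2
  read 'a': p2 → p2
  read 'b': p2 → p2
  end p2, accepted
w4:
  start at p3
  read 'b': p3 → p0
  read 'b': p0 → p1
  read 'b': p1 → p4
  read 'b': p4 → p1
  read 'a': p1 → p1
  read 'a': p1 → p1
  read 'a': p1 → p1
  read 'a': p1 → p1
  read 'a': p1 → p1
  read 'b': p1 → p4
  read 'a': p4 → p2
  read 'b': p2 → p2
  read 'a': p2 → p2
  read 'a': p2 → p2
  read 'b': p2 → p2
  end p2, accepted

4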